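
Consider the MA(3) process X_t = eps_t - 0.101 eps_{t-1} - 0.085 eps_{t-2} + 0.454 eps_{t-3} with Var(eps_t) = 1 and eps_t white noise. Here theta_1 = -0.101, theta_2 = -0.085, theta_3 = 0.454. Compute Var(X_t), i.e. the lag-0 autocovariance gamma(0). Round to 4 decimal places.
\gamma(0) = 1.2235

For an MA(q) process X_t = eps_t + sum_i theta_i eps_{t-i} with
Var(eps_t) = sigma^2, the variance is
  gamma(0) = sigma^2 * (1 + sum_i theta_i^2).
  sum_i theta_i^2 = (-0.101)^2 + (-0.085)^2 + (0.454)^2 = 0.010201 + 0.007225 + 0.206116 = 0.223542.
  gamma(0) = 1 * (1 + 0.223542) = 1 * 1.223542 = 1.223542, which rounds to 1.2235.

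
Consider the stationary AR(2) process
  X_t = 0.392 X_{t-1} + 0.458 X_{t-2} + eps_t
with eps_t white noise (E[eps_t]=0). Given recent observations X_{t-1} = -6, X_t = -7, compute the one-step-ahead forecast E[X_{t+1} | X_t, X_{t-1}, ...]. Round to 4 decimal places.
E[X_{t+1} \mid \mathcal F_t] = -5.4920

For an AR(p) model X_t = c + sum_i phi_i X_{t-i} + eps_t, the
one-step-ahead conditional mean is
  E[X_{t+1} | X_t, ...] = c + sum_i phi_i X_{t+1-i}.
Substitute known values:
  E[X_{t+1} | ...] = (0.392) * (-7) + (0.458) * (-6)
                   = -5.4920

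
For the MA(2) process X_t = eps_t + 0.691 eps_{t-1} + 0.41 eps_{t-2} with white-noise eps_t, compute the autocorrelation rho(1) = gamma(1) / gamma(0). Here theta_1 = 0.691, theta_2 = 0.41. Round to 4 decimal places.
\rho(1) = 0.5921

For an MA(q) process with theta_0 = 1, the autocovariance is
  gamma(k) = sigma^2 * sum_{i=0..q-k} theta_i * theta_{i+k},
and rho(k) = gamma(k) / gamma(0). Sigma^2 cancels.
  numerator   = (1)*(0.691) + (0.691)*(0.41) = 0.97431.
  denominator = (1)^2 + (0.691)^2 + (0.41)^2 = 1.645581.
  rho(1) = 0.97431 / 1.645581 = 0.5921.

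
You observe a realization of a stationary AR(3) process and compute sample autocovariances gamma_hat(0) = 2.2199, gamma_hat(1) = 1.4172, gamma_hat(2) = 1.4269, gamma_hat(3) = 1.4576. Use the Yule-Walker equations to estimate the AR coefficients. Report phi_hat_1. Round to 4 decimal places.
\hat\phi_{1} = 0.2611

The Yule-Walker equations for an AR(p) process read, in matrix form,
  Gamma_p phi = r_p,   with   (Gamma_p)_{ij} = gamma(|i - j|),
                       (r_p)_i = gamma(i),   i,j = 1..p.
Substitute the sample gammas (Toeplitz matrix and right-hand side of size 3):
  Gamma_p = [[2.2199, 1.4172, 1.4269], [1.4172, 2.2199, 1.4172], [1.4269, 1.4172, 2.2199]]
  r_p     = [1.4172, 1.4269, 1.4576]
Written out (R1..R3):
  (R1) 2.2199 phi_1 + 1.4172 phi_2 + 1.4269 phi_3 = 1.4172
  (R2) 1.4172 phi_1 + 2.2199 phi_2 + 1.4172 phi_3 = 1.4269
  (R3) 1.4269 phi_1 + 1.4172 phi_2 + 2.2199 phi_3 = 1.4576
Gaussian elimination:
  R2 <- R2 - (1.4172/2.2199) R1 = R2 - (0.638407) R1:  1.315149 phi_2 + 0.506257 phi_3 = 0.522149
  R3 <- R3 - (1.4269/2.2199) R1 = R3 - (0.642777) R1:  0.506257 phi_2 + 1.302722 phi_3 = 0.546657
  R3 <- R3 - (0.506257/1.315149) R2 = R3 - (0.384942) R2:  1.107842 phi_3 = 0.345659
Back-substitution:
  phi_hat_3 = 0.345659 / 1.107842 = 0.312011
  phi_hat_2 = (0.522149 - (0.506257)(0.312011)) / 1.315149 = 0.27692
  phi_hat_1 = (1.4172 - (1.4172)(0.27692) - (1.4269)(0.312011)) / 2.2199 = 0.261066
So phi_hat = [0.2611, 0.2769, 0.3120].
Therefore phi_hat_1 = 0.2611.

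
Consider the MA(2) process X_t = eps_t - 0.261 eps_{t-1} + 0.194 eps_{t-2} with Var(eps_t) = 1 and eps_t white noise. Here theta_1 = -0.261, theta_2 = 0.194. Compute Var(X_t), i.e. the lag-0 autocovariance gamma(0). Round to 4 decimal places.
\gamma(0) = 1.1058

For an MA(q) process X_t = eps_t + sum_i theta_i eps_{t-i} with
Var(eps_t) = sigma^2, the variance is
  gamma(0) = sigma^2 * (1 + sum_i theta_i^2).
  sum_i theta_i^2 = (-0.261)^2 + (0.194)^2 = 0.068121 + 0.037636 = 0.105757.
  gamma(0) = 1 * (1 + 0.105757) = 1 * 1.105757 = 1.105757, which rounds to 1.1058.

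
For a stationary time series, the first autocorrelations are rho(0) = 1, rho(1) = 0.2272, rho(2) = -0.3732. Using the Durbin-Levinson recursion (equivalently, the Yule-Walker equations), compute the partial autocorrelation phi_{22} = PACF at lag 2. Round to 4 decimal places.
\phi_{22} = -0.4479

The PACF at lag k is phi_{kk}, the last component of the solution
to the Yule-Walker system G_k phi = r_k where
  (G_k)_{ij} = rho(|i - j|), (r_k)_i = rho(i), i,j = 1..k.
Equivalently, Durbin-Levinson gives phi_{kk} iteratively:
  phi_{11} = rho(1)
  phi_{kk} = [rho(k) - sum_{j=1..k-1} phi_{k-1,j} rho(k-j)]
            / [1 - sum_{j=1..k-1} phi_{k-1,j} rho(j)],
  phi_{k,j} = phi_{k-1,j} - phi_{kk} phi_{k-1,k-j},  j = 1..k-1.
Step k = 1:
  phi_11 = rho(1) = 0.2272.
Step k = 2:
  phi_22 = [rho(2) - phi_11 rho(1)] / [1 - phi_11 rho(1)] = [-0.3732 - (0.2272)(0.2272)] / [1 - (0.2272)(0.2272)]
         = -0.42481984 / 0.94838016 = -0.4479.
Therefore phi_{22} = -0.4479.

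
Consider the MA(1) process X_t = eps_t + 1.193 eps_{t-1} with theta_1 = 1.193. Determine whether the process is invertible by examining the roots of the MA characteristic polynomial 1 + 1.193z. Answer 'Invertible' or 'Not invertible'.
\text{Not invertible}

The MA(q) characteristic polynomial is P(z) = 1 + 1.193z.
Invertibility requires all roots to lie outside the unit circle, i.e. |z| > 1 for every root.
This is linear in z: 1 + (1.193) z = 0  =>  z = -1/(1.193) = -0.838223,  |z| = 0.838223.
Moduli of all roots: 0.8382.
All moduli strictly greater than 1? No.
Verdict: Not invertible.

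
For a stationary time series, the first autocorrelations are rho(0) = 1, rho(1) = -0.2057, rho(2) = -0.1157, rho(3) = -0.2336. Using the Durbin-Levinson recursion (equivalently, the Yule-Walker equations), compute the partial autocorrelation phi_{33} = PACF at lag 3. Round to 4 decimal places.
\phi_{33} = -0.3169

The PACF at lag k is phi_{kk}, the last component of the solution
to the Yule-Walker system G_k phi = r_k where
  (G_k)_{ij} = rho(|i - j|), (r_k)_i = rho(i), i,j = 1..k.
Equivalently, Durbin-Levinson gives phi_{kk} iteratively:
  phi_{11} = rho(1)
  phi_{kk} = [rho(k) - sum_{j=1..k-1} phi_{k-1,j} rho(k-j)]
            / [1 - sum_{j=1..k-1} phi_{k-1,j} rho(j)],
  phi_{k,j} = phi_{k-1,j} - phi_{kk} phi_{k-1,k-j},  j = 1..k-1.
Step k = 1:
  phi_11 = rho(1) = -0.2057.
Step k = 2:
  phi_22 = [rho(2) - phi_11 rho(1)] / [1 - phi_11 rho(1)] = [-0.1157 - (-0.2057)(-0.2057)] / [1 - (-0.2057)(-0.2057)]
         = -0.15801249 / 0.95768751 = -0.164994.
  Update: phi_21 = phi_11 - phi_22 phi_11 = -0.2057 - (-0.164994)(-0.2057) = -0.239639.
Step k = 3:
  phi_33 = [rho(3) - phi_21 rho(2) - phi_22 rho(1)] / [1 - phi_21 rho(1) - phi_22 rho(2)]
    numerator   = -0.2336 - (-0.239639)(-0.1157) - (-0.164994)(-0.2057) = -0.29526548
    denominator = 1 - (-0.239639)(-0.2057) - (-0.164994)(-0.1157) = 0.93161643
  phi_33 = -0.29526548 / 0.93161643 = -0.3169.
Therefore phi_{33} = -0.3169.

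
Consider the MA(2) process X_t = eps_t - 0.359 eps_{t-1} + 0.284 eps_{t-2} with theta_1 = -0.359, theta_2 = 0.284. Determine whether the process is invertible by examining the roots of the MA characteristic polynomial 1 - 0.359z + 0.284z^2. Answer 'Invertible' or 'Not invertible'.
\text{Invertible}

The MA(q) characteristic polynomial is P(z) = 1 - 0.359z + 0.284z^2.
Invertibility requires all roots to lie outside the unit circle, i.e. |z| > 1 for every root.
Set 1 + (-0.359) z + (0.284) z^2 = 0, i.e. a z^2 + b z + c = 0 with a = 0.284, b = -0.359, c = 1.
Discriminant D = b^2 - 4ac = (-0.359)^2 - 4*(0.284)*1 = 0.128881 - (1.136) = -1.007119.
D < 0, so the roots are the complex-conjugate pair z = (-b +/- i sqrt(-D)) / (2a) = 0.632 +/- 1.7668i.
For a conjugate pair |z|^2 = z * conj(z) = (product of roots) = c/a = 1/(0.284) = 3.521127, so |z| = sqrt(3.521127) = 1.8765 for both roots.
Moduli of all roots: 1.8765, 1.8765.
All moduli strictly greater than 1? Yes.
Verdict: Invertible.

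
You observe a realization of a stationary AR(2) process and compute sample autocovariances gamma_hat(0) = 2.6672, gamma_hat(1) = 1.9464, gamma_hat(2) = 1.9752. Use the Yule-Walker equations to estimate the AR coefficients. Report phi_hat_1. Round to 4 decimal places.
\hat\phi_{1} = 0.4050

The Yule-Walker equations for an AR(p) process read, in matrix form,
  Gamma_p phi = r_p,   with   (Gamma_p)_{ij} = gamma(|i - j|),
                       (r_p)_i = gamma(i),   i,j = 1..p.
Substitute the sample gammas (Toeplitz matrix and right-hand side of size 2):
  Gamma_p = [[2.6672, 1.9464], [1.9464, 2.6672]]
  r_p     = [1.9464, 1.9752]
Written out:
  2.6672 phi_1 + 1.9464 phi_2 = 1.9464
  1.9464 phi_1 + 2.6672 phi_2 = 1.9752
Solve by Cramer's rule:
  det = gamma(0)^2 - gamma(1)^2 = (2.6672)^2 - (1.9464)^2 = 7.11395584 - 3.78847296 = 3.32548288
  phi_hat_1 = [gamma(1) gamma(0) - gamma(1) gamma(2)] / det = [(1.9464)(2.6672) - (1.9464)(1.9752)] / 3.32548288 = 1.3469088 / 3.32548288 = 0.405
  phi_hat_2 = [gamma(0) gamma(2) - gamma(1)^2] / det = [(2.6672)(1.9752) - (1.9464)^2] / 3.32548288 = 1.47978048 / 3.32548288 = 0.445
So phi_hat = [0.4050, 0.4450].
Therefore phi_hat_1 = 0.4050.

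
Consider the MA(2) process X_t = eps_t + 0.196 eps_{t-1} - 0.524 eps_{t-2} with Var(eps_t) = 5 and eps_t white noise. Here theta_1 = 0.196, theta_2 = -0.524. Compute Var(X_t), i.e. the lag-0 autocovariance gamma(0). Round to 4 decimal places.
\gamma(0) = 6.5650

For an MA(q) process X_t = eps_t + sum_i theta_i eps_{t-i} with
Var(eps_t) = sigma^2, the variance is
  gamma(0) = sigma^2 * (1 + sum_i theta_i^2).
  sum_i theta_i^2 = (0.196)^2 + (-0.524)^2 = 0.038416 + 0.274576 = 0.312992.
  gamma(0) = 5 * (1 + 0.312992) = 5 * 1.312992 = 6.56496, which rounds to 6.5650.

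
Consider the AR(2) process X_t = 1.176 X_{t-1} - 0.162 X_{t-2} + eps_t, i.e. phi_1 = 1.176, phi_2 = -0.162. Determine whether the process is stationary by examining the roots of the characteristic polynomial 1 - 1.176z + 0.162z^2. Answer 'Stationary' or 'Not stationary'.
\text{Not stationary}

The AR(p) characteristic polynomial is P(z) = 1 - 1.176z + 0.162z^2.
Stationarity requires all roots to lie outside the unit circle, i.e. |z| > 1 for every root.
Set 1 + (-1.176) z + (0.162) z^2 = 0, i.e. a z^2 + b z + c = 0 with a = 0.162, b = -1.176, c = 1.
Discriminant D = b^2 - 4ac = (-1.176)^2 - 4*(0.162)*1 = 1.382976 - (0.648) = 0.734976.
D >= 0, so the roots are real: z = (-b +/- sqrt(D)) / (2a) = (1.176 +/- 0.857307) / (0.324).
  z_1 = (1.176 + 0.857307) / (0.324) = 6.2756,   |z_1| = 6.2756.
  z_2 = (1.176 - 0.857307) / (0.324) = 0.9836,   |z_2| = 0.9836.
Moduli of all roots: 6.2756, 0.9836.
All moduli strictly greater than 1? No.
Verdict: Not stationary.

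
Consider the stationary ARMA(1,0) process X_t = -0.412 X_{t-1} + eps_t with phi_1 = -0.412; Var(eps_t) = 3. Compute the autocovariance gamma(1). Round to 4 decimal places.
\gamma(1) = -1.4887

Multiply the model equation by X_{t-k} and take expectations. With theta_0 = psi_0 = 1 and psi_j the MA(infinity) weights, this gives
  gamma(k) - sum_i phi_i gamma(k-i) = c_k,
  c_k = sigma^2 * sum_{j=k..q} theta_j psi_{j-k}   (c_k = 0 for k > q),
using gamma(-m) = gamma(m).
Pure AR (q = 0): c_0 = sigma^2 = 3, c_k = 0 for k >= 1.
Equations for k = 0 and k = 1 (AR order 1):
  gamma(0) = phi_1 gamma(1) + c_0
  gamma(1) = phi_1 gamma(0) + c_1
Substituting the second into the first: gamma(0) (1 - phi_1^2) = c_0 + phi_1 c_1, so
  gamma(0) = c_0 / (1 - phi_1^2) = 3 / (1 - (-0.412)^2) = 3 / 0.830256 = 3.613343.
  gamma(1) = phi_1 gamma(0) = (-0.412)(3.613343) = -1.488697.
Therefore gamma(1) = -1.4887 (to 4 decimal places).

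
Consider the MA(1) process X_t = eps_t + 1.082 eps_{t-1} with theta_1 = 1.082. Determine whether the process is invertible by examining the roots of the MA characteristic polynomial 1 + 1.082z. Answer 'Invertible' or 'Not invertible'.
\text{Not invertible}

The MA(q) characteristic polynomial is P(z) = 1 + 1.082z.
Invertibility requires all roots to lie outside the unit circle, i.e. |z| > 1 for every root.
This is linear in z: 1 + (1.082) z = 0  =>  z = -1/(1.082) = -0.924214,  |z| = 0.924214.
Moduli of all roots: 0.9242.
All moduli strictly greater than 1? No.
Verdict: Not invertible.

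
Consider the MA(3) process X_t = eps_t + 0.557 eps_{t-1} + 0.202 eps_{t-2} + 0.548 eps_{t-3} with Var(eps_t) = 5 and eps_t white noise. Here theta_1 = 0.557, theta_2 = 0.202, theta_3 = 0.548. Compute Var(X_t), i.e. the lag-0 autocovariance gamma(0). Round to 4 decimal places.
\gamma(0) = 8.2568

For an MA(q) process X_t = eps_t + sum_i theta_i eps_{t-i} with
Var(eps_t) = sigma^2, the variance is
  gamma(0) = sigma^2 * (1 + sum_i theta_i^2).
  sum_i theta_i^2 = (0.557)^2 + (0.202)^2 + (0.548)^2 = 0.310249 + 0.040804 + 0.300304 = 0.651357.
  gamma(0) = 5 * (1 + 0.651357) = 5 * 1.651357 = 8.256785, which rounds to 8.2568.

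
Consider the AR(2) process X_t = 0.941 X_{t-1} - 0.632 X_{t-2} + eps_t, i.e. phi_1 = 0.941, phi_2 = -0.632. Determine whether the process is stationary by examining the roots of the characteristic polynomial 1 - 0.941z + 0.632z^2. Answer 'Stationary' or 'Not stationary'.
\text{Stationary}

The AR(p) characteristic polynomial is P(z) = 1 - 0.941z + 0.632z^2.
Stationarity requires all roots to lie outside the unit circle, i.e. |z| > 1 for every root.
Set 1 + (-0.941) z + (0.632) z^2 = 0, i.e. a z^2 + b z + c = 0 with a = 0.632, b = -0.941, c = 1.
Discriminant D = b^2 - 4ac = (-0.941)^2 - 4*(0.632)*1 = 0.885481 - (2.528) = -1.642519.
D < 0, so the roots are the complex-conjugate pair z = (-b +/- i sqrt(-D)) / (2a) = 0.7445 +/- 1.0139i.
For a conjugate pair |z|^2 = z * conj(z) = (product of roots) = c/a = 1/(0.632) = 1.582278, so |z| = sqrt(1.582278) = 1.2579 for both roots.
Moduli of all roots: 1.2579, 1.2579.
All moduli strictly greater than 1? Yes.
Verdict: Stationary.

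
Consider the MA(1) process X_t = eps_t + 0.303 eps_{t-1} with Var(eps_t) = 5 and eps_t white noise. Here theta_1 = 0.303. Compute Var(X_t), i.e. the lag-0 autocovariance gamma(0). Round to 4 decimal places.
\gamma(0) = 5.4590

For an MA(q) process X_t = eps_t + sum_i theta_i eps_{t-i} with
Var(eps_t) = sigma^2, the variance is
  gamma(0) = sigma^2 * (1 + sum_i theta_i^2).
  sum_i theta_i^2 = (0.303)^2 = 0.091809.
  gamma(0) = 5 * (1 + 0.091809) = 5 * 1.091809 = 5.459045, which rounds to 5.4590.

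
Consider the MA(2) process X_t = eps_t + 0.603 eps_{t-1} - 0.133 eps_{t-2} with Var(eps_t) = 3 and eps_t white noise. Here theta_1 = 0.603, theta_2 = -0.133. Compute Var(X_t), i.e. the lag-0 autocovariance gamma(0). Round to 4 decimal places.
\gamma(0) = 4.1439

For an MA(q) process X_t = eps_t + sum_i theta_i eps_{t-i} with
Var(eps_t) = sigma^2, the variance is
  gamma(0) = sigma^2 * (1 + sum_i theta_i^2).
  sum_i theta_i^2 = (0.603)^2 + (-0.133)^2 = 0.363609 + 0.017689 = 0.381298.
  gamma(0) = 3 * (1 + 0.381298) = 3 * 1.381298 = 4.143894, which rounds to 4.1439.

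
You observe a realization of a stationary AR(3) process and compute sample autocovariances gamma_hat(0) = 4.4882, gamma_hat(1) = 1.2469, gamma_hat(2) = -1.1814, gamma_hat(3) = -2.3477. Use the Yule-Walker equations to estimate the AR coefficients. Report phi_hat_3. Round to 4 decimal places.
\hat\phi_{3} = -0.4020

The Yule-Walker equations for an AR(p) process read, in matrix form,
  Gamma_p phi = r_p,   with   (Gamma_p)_{ij} = gamma(|i - j|),
                       (r_p)_i = gamma(i),   i,j = 1..p.
Substitute the sample gammas (Toeplitz matrix and right-hand side of size 3):
  Gamma_p = [[4.4882, 1.2469, -1.1814], [1.2469, 4.4882, 1.2469], [-1.1814, 1.2469, 4.4882]]
  r_p     = [1.2469, -1.1814, -2.3477]
Written out (R1..R3):
  (R1) 4.4882 phi_1 + 1.2469 phi_2 - 1.1814 phi_3 = 1.2469
  (R2) 1.2469 phi_1 + 4.4882 phi_2 + 1.2469 phi_3 = -1.1814
  (R3) -1.1814 phi_1 + 1.2469 phi_2 + 4.4882 phi_3 = -2.3477
Gaussian elimination:
  R2 <- R2 - (1.2469/4.4882) R1 = R2 - (0.277817) R1:  4.141789 phi_2 + 1.575113 phi_3 = -1.527811
  R3 <- R3 - (-1.1814/4.4882) R1 = R3 - (-0.263224) R1:  1.575113 phi_2 + 4.177228 phi_3 = -2.019487
  R3 <- R3 - (1.575113/4.141789) R2 = R3 - (0.380298) R2:  3.578215 phi_3 = -1.438464
Back-substitution:
  phi_hat_3 = -1.438464 / 3.578215 = -0.402006
  phi_hat_2 = (-1.527811 - (1.575113)(-0.402006)) / 4.141789 = -0.215995
  phi_hat_1 = (1.2469 - (1.2469)(-0.215995) - (-1.1814)(-0.402006)) / 4.4882 = 0.232007
So phi_hat = [0.2320, -0.2160, -0.4020].
Therefore phi_hat_3 = -0.4020.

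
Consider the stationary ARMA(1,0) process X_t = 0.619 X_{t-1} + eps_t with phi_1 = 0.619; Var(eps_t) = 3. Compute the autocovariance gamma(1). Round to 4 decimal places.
\gamma(1) = 3.0105

Multiply the model equation by X_{t-k} and take expectations. With theta_0 = psi_0 = 1 and psi_j the MA(infinity) weights, this gives
  gamma(k) - sum_i phi_i gamma(k-i) = c_k,
  c_k = sigma^2 * sum_{j=k..q} theta_j psi_{j-k}   (c_k = 0 for k > q),
using gamma(-m) = gamma(m).
Pure AR (q = 0): c_0 = sigma^2 = 3, c_k = 0 for k >= 1.
Equations for k = 0 and k = 1 (AR order 1):
  gamma(0) = phi_1 gamma(1) + c_0
  gamma(1) = phi_1 gamma(0) + c_1
Substituting the second into the first: gamma(0) (1 - phi_1^2) = c_0 + phi_1 c_1, so
  gamma(0) = c_0 / (1 - phi_1^2) = 3 / (1 - (0.619)^2) = 3 / 0.616839 = 4.863506.
  gamma(1) = phi_1 gamma(0) = (0.619)(4.863506) = 3.01051.
Therefore gamma(1) = 3.0105 (to 4 decimal places).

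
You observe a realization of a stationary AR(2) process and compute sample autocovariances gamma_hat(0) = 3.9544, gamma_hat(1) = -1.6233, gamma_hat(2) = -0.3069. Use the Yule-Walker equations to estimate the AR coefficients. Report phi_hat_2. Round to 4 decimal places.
\hat\phi_{2} = -0.2960

The Yule-Walker equations for an AR(p) process read, in matrix form,
  Gamma_p phi = r_p,   with   (Gamma_p)_{ij} = gamma(|i - j|),
                       (r_p)_i = gamma(i),   i,j = 1..p.
Substitute the sample gammas (Toeplitz matrix and right-hand side of size 2):
  Gamma_p = [[3.9544, -1.6233], [-1.6233, 3.9544]]
  r_p     = [-1.6233, -0.3069]
Written out:
  3.9544 phi_1 - 1.6233 phi_2 = -1.6233
  -1.6233 phi_1 + 3.9544 phi_2 = -0.3069
Solve by Cramer's rule:
  det = gamma(0)^2 - gamma(1)^2 = (3.9544)^2 - (-1.6233)^2 = 15.63727936 - 2.63510289 = 13.00217647
  phi_hat_1 = [gamma(1) gamma(0) - gamma(1) gamma(2)] / det = [(-1.6233)(3.9544) - (-1.6233)(-0.3069)] / 13.00217647 = -6.91736829 / 13.00217647 = -0.532
  phi_hat_2 = [gamma(0) gamma(2) - gamma(1)^2] / det = [(3.9544)(-0.3069) - (-1.6233)^2] / 13.00217647 = -3.84870825 / 13.00217647 = -0.296
So phi_hat = [-0.5320, -0.2960].
Therefore phi_hat_2 = -0.2960.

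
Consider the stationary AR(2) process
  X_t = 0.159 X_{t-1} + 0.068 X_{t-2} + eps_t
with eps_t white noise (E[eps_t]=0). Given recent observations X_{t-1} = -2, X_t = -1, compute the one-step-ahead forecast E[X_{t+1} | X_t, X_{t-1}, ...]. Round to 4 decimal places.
E[X_{t+1} \mid \mathcal F_t] = -0.2950

For an AR(p) model X_t = c + sum_i phi_i X_{t-i} + eps_t, the
one-step-ahead conditional mean is
  E[X_{t+1} | X_t, ...] = c + sum_i phi_i X_{t+1-i}.
Substitute known values:
  E[X_{t+1} | ...] = (0.159) * (-1) + (0.068) * (-2)
                   = -0.2950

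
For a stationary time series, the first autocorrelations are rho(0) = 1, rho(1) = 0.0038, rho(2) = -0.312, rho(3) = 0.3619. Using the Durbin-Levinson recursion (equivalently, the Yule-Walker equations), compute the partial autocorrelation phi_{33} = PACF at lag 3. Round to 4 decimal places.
\phi_{33} = 0.4040

The PACF at lag k is phi_{kk}, the last component of the solution
to the Yule-Walker system G_k phi = r_k where
  (G_k)_{ij} = rho(|i - j|), (r_k)_i = rho(i), i,j = 1..k.
Equivalently, Durbin-Levinson gives phi_{kk} iteratively:
  phi_{11} = rho(1)
  phi_{kk} = [rho(k) - sum_{j=1..k-1} phi_{k-1,j} rho(k-j)]
            / [1 - sum_{j=1..k-1} phi_{k-1,j} rho(j)],
  phi_{k,j} = phi_{k-1,j} - phi_{kk} phi_{k-1,k-j},  j = 1..k-1.
Step k = 1:
  phi_11 = rho(1) = 0.0038.
Step k = 2:
  phi_22 = [rho(2) - phi_11 rho(1)] / [1 - phi_11 rho(1)] = [-0.312 - (0.0038)(0.0038)] / [1 - (0.0038)(0.0038)]
         = -0.31201444 / 0.99998556 = -0.312019.
  Update: phi_21 = phi_11 - phi_22 phi_11 = 0.0038 - (-0.312019)(0.0038) = 0.004986.
Step k = 3:
  phi_33 = [rho(3) - phi_21 rho(2) - phi_22 rho(1)] / [1 - phi_21 rho(1) - phi_22 rho(2)]
    numerator   = 0.3619 - (0.004986)(-0.312) - (-0.312019)(0.0038) = 0.3646412
    denominator = 1 - (0.004986)(0.0038) - (-0.312019)(-0.312) = 0.90263114
  phi_33 = 0.3646412 / 0.90263114 = 0.404.
Therefore phi_{33} = 0.4040.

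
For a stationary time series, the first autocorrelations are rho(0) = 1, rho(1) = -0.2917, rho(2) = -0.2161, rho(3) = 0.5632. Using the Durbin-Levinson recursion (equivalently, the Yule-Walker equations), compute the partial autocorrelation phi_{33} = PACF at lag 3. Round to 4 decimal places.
\phi_{33} = 0.4700

The PACF at lag k is phi_{kk}, the last component of the solution
to the Yule-Walker system G_k phi = r_k where
  (G_k)_{ij} = rho(|i - j|), (r_k)_i = rho(i), i,j = 1..k.
Equivalently, Durbin-Levinson gives phi_{kk} iteratively:
  phi_{11} = rho(1)
  phi_{kk} = [rho(k) - sum_{j=1..k-1} phi_{k-1,j} rho(k-j)]
            / [1 - sum_{j=1..k-1} phi_{k-1,j} rho(j)],
  phi_{k,j} = phi_{k-1,j} - phi_{kk} phi_{k-1,k-j},  j = 1..k-1.
Step k = 1:
  phi_11 = rho(1) = -0.2917.
Step k = 2:
  phi_22 = [rho(2) - phi_11 rho(1)] / [1 - phi_11 rho(1)] = [-0.2161 - (-0.2917)(-0.2917)] / [1 - (-0.2917)(-0.2917)]
         = -0.30118889 / 0.91491111 = -0.3292.
  Update: phi_21 = phi_11 - phi_22 phi_11 = -0.2917 - (-0.3292)(-0.2917) = -0.387728.
Step k = 3:
  phi_33 = [rho(3) - phi_21 rho(2) - phi_22 rho(1)] / [1 - phi_21 rho(1) - phi_22 rho(2)]
    numerator   = 0.5632 - (-0.387728)(-0.2161) - (-0.3292)(-0.2917) = 0.38338436
    denominator = 1 - (-0.387728)(-0.2917) - (-0.3292)(-0.2161) = 0.81575968
  phi_33 = 0.38338436 / 0.81575968 = 0.47.
Therefore phi_{33} = 0.4700.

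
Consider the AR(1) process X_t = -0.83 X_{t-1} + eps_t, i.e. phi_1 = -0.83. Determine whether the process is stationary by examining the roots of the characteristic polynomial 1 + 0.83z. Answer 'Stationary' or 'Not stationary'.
\text{Stationary}

The AR(p) characteristic polynomial is P(z) = 1 + 0.83z.
Stationarity requires all roots to lie outside the unit circle, i.e. |z| > 1 for every root.
This is linear in z: 1 + (0.83) z = 0  =>  z = -1/(0.83) = -1.204819,  |z| = 1.204819.
Moduli of all roots: 1.2048.
All moduli strictly greater than 1? Yes.
Verdict: Stationary.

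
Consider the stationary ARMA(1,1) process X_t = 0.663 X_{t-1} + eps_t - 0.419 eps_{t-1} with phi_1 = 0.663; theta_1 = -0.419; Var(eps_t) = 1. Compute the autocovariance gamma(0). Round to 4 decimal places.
\gamma(0) = 1.1062

Multiply the model equation by X_{t-k} and take expectations. With theta_0 = psi_0 = 1 and psi_j the MA(infinity) weights, this gives
  gamma(k) - sum_i phi_i gamma(k-i) = c_k,
  c_k = sigma^2 * sum_{j=k..q} theta_j psi_{j-k}   (c_k = 0 for k > q),
using gamma(-m) = gamma(m).
psi-weights needed (psi_j = theta_j + sum_i phi_i psi_{j-i}):
  psi_1 = theta_1 + phi_1 = -0.419 + (0.663) = 0.244
Right-hand sides:
  c_0 = sigma^2 (1 + theta_1 psi_1) = 1 * (1 + (-0.419)(0.244)) = 1 * 0.897764 = 0.897764
  c_1 = sigma^2 theta_1 = 1 * (-0.419) = -0.419
  c_2 = 0
Equations for k = 0 and k = 1 (AR order 1):
  gamma(0) = phi_1 gamma(1) + c_0
  gamma(1) = phi_1 gamma(0) + c_1
Substituting the second into the first: gamma(0) (1 - phi_1^2) = c_0 + phi_1 c_1, so
  gamma(0) = (c_0 + phi_1 c_1) / (1 - phi_1^2) = (0.897764 + (0.663)(-0.419)) / (1 - (0.663)^2) = 0.619967 / 0.560431 = 1.106233.
Therefore gamma(0) = 1.1062 (to 4 decimal places).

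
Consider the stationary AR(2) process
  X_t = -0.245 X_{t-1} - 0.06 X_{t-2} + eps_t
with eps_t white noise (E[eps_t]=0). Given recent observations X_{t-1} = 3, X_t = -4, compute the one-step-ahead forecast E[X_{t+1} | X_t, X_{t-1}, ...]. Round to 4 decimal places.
E[X_{t+1} \mid \mathcal F_t] = 0.8000

For an AR(p) model X_t = c + sum_i phi_i X_{t-i} + eps_t, the
one-step-ahead conditional mean is
  E[X_{t+1} | X_t, ...] = c + sum_i phi_i X_{t+1-i}.
Substitute known values:
  E[X_{t+1} | ...] = (-0.245) * (-4) + (-0.06) * (3)
                   = 0.8000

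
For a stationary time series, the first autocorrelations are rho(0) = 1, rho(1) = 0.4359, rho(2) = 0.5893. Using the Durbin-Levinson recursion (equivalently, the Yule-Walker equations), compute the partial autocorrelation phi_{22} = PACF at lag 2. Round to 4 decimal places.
\phi_{22} = 0.4930

The PACF at lag k is phi_{kk}, the last component of the solution
to the Yule-Walker system G_k phi = r_k where
  (G_k)_{ij} = rho(|i - j|), (r_k)_i = rho(i), i,j = 1..k.
Equivalently, Durbin-Levinson gives phi_{kk} iteratively:
  phi_{11} = rho(1)
  phi_{kk} = [rho(k) - sum_{j=1..k-1} phi_{k-1,j} rho(k-j)]
            / [1 - sum_{j=1..k-1} phi_{k-1,j} rho(j)],
  phi_{k,j} = phi_{k-1,j} - phi_{kk} phi_{k-1,k-j},  j = 1..k-1.
Step k = 1:
  phi_11 = rho(1) = 0.4359.
Step k = 2:
  phi_22 = [rho(2) - phi_11 rho(1)] / [1 - phi_11 rho(1)] = [0.5893 - (0.4359)(0.4359)] / [1 - (0.4359)(0.4359)]
         = 0.39929119 / 0.80999119 = 0.493.
Therefore phi_{22} = 0.4930.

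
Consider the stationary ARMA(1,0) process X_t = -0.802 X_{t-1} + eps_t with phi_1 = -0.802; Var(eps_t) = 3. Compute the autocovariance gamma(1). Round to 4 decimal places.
\gamma(1) = -6.7433

Multiply the model equation by X_{t-k} and take expectations. With theta_0 = psi_0 = 1 and psi_j the MA(infinity) weights, this gives
  gamma(k) - sum_i phi_i gamma(k-i) = c_k,
  c_k = sigma^2 * sum_{j=k..q} theta_j psi_{j-k}   (c_k = 0 for k > q),
using gamma(-m) = gamma(m).
Pure AR (q = 0): c_0 = sigma^2 = 3, c_k = 0 for k >= 1.
Equations for k = 0 and k = 1 (AR order 1):
  gamma(0) = phi_1 gamma(1) + c_0
  gamma(1) = phi_1 gamma(0) + c_1
Substituting the second into the first: gamma(0) (1 - phi_1^2) = c_0 + phi_1 c_1, so
  gamma(0) = c_0 / (1 - phi_1^2) = 3 / (1 - (-0.802)^2) = 3 / 0.356796 = 8.408166.
  gamma(1) = phi_1 gamma(0) = (-0.802)(8.408166) = -6.743349.
Therefore gamma(1) = -6.7433 (to 4 decimal places).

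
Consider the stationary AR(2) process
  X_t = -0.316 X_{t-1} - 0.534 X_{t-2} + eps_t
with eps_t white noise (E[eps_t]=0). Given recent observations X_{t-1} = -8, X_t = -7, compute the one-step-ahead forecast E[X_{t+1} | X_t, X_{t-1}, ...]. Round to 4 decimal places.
E[X_{t+1} \mid \mathcal F_t] = 6.4840

For an AR(p) model X_t = c + sum_i phi_i X_{t-i} + eps_t, the
one-step-ahead conditional mean is
  E[X_{t+1} | X_t, ...] = c + sum_i phi_i X_{t+1-i}.
Substitute known values:
  E[X_{t+1} | ...] = (-0.316) * (-7) + (-0.534) * (-8)
                   = 6.4840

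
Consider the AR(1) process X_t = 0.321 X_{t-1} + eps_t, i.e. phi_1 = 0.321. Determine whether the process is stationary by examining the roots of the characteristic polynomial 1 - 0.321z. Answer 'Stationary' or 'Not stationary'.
\text{Stationary}

The AR(p) characteristic polynomial is P(z) = 1 - 0.321z.
Stationarity requires all roots to lie outside the unit circle, i.e. |z| > 1 for every root.
This is linear in z: 1 + (-0.321) z = 0  =>  z = -1/(-0.321) = 3.115265,  |z| = 3.115265.
Moduli of all roots: 3.1153.
All moduli strictly greater than 1? Yes.
Verdict: Stationary.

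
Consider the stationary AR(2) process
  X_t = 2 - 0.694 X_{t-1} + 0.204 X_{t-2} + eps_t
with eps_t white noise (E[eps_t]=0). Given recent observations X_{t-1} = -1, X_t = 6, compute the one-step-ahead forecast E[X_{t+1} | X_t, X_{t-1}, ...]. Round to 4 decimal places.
E[X_{t+1} \mid \mathcal F_t] = -2.3680

For an AR(p) model X_t = c + sum_i phi_i X_{t-i} + eps_t, the
one-step-ahead conditional mean is
  E[X_{t+1} | X_t, ...] = c + sum_i phi_i X_{t+1-i}.
Substitute known values:
  E[X_{t+1} | ...] = 2 + (-0.694) * (6) + (0.204) * (-1)
                   = -2.3680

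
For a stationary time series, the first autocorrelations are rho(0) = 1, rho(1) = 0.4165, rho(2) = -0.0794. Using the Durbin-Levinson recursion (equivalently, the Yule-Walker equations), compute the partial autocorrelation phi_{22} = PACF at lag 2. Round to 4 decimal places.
\phi_{22} = -0.3059

The PACF at lag k is phi_{kk}, the last component of the solution
to the Yule-Walker system G_k phi = r_k where
  (G_k)_{ij} = rho(|i - j|), (r_k)_i = rho(i), i,j = 1..k.
Equivalently, Durbin-Levinson gives phi_{kk} iteratively:
  phi_{11} = rho(1)
  phi_{kk} = [rho(k) - sum_{j=1..k-1} phi_{k-1,j} rho(k-j)]
            / [1 - sum_{j=1..k-1} phi_{k-1,j} rho(j)],
  phi_{k,j} = phi_{k-1,j} - phi_{kk} phi_{k-1,k-j},  j = 1..k-1.
Step k = 1:
  phi_11 = rho(1) = 0.4165.
Step k = 2:
  phi_22 = [rho(2) - phi_11 rho(1)] / [1 - phi_11 rho(1)] = [-0.0794 - (0.4165)(0.4165)] / [1 - (0.4165)(0.4165)]
         = -0.25287225 / 0.82652775 = -0.3059.
Therefore phi_{22} = -0.3059.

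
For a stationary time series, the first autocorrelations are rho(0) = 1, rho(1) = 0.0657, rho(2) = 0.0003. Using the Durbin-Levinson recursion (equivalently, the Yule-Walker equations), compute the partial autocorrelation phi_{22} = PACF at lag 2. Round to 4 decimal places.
\phi_{22} = -0.0040

The PACF at lag k is phi_{kk}, the last component of the solution
to the Yule-Walker system G_k phi = r_k where
  (G_k)_{ij} = rho(|i - j|), (r_k)_i = rho(i), i,j = 1..k.
Equivalently, Durbin-Levinson gives phi_{kk} iteratively:
  phi_{11} = rho(1)
  phi_{kk} = [rho(k) - sum_{j=1..k-1} phi_{k-1,j} rho(k-j)]
            / [1 - sum_{j=1..k-1} phi_{k-1,j} rho(j)],
  phi_{k,j} = phi_{k-1,j} - phi_{kk} phi_{k-1,k-j},  j = 1..k-1.
Step k = 1:
  phi_11 = rho(1) = 0.0657.
Step k = 2:
  phi_22 = [rho(2) - phi_11 rho(1)] / [1 - phi_11 rho(1)] = [0.0003 - (0.0657)(0.0657)] / [1 - (0.0657)(0.0657)]
         = -0.00401649 / 0.99568351 = -0.004.
Therefore phi_{22} = -0.0040.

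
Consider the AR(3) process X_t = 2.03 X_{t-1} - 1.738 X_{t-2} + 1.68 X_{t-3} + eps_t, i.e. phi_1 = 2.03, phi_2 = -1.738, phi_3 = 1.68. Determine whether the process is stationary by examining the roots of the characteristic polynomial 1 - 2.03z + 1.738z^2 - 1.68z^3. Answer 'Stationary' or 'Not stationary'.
\text{Not stationary}

The AR(p) characteristic polynomial is P(z) = 1 - 2.03z + 1.738z^2 - 1.68z^3.
Stationarity requires all roots to lie outside the unit circle, i.e. |z| > 1 for every root.
Degree 3: look for a simple real root z0 first, then factor out (1 - z/z0) and solve the remaining quadratic.
Testing z0 = 0.625: P(0.625) = 1 + (-2.03)(0.625) + (1.738)(0.625)^2 + (-1.68)(0.625)^3
  = 1 + (-1.26875) + (0.678906) + (-0.410156) = 0.  So z_0 = 0.625 is a root, |z_0| = 0.625.
Divide out the factor (1 - 1.6 z) = (1 - z/z0) (since 1/z0 = 1.6):
  P(z) = (1 - 1.6 z)(1 + (-0.43) z + (1.05) z^2)
  [check: z-coef -0.43 - (1.6) = -2.03; z^2-coef 1.05 - (1.6)(-0.43) = 1.738; z^3-coef -(1.6)(1.05) = -1.68.]
Remaining roots from the quadratic factor 1 + (-0.43) z + (1.05) z^2:
  Set 1 + (-0.43) z + (1.05) z^2 = 0, i.e. a z^2 + b z + c = 0 with a = 1.05, b = -0.43, c = 1.
  Discriminant D = b^2 - 4ac = (-0.43)^2 - 4*(1.05)*1 = 0.1849 - (4.2) = -4.0151.
  D < 0, so the roots are the complex-conjugate pair z = (-b +/- i sqrt(-D)) / (2a) = 0.2048 +/- 0.9542i.
  For a conjugate pair |z|^2 = z * conj(z) = (product of roots) = c/a = 1/(1.05) = 0.952381, so |z| = sqrt(0.952381) = 0.9759 for both roots.
Moduli of all roots: 0.6250, 0.9759, 0.9759.
All moduli strictly greater than 1? No.
Verdict: Not stationary.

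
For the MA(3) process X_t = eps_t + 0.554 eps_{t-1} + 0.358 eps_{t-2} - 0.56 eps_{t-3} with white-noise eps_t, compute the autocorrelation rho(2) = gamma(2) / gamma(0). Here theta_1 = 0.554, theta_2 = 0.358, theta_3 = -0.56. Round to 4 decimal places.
\rho(2) = 0.0273

For an MA(q) process with theta_0 = 1, the autocovariance is
  gamma(k) = sigma^2 * sum_{i=0..q-k} theta_i * theta_{i+k},
and rho(k) = gamma(k) / gamma(0). Sigma^2 cancels.
  numerator   = (1)*(0.358) + (0.554)*(-0.56) = 0.04776.
  denominator = (1)^2 + (0.554)^2 + (0.358)^2 + (-0.56)^2 = 1.74868.
  rho(2) = 0.04776 / 1.74868 = 0.0273.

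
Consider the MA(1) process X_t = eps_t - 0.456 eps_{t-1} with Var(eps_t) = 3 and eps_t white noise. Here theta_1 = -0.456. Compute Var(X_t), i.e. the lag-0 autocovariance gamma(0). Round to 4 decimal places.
\gamma(0) = 3.6238

For an MA(q) process X_t = eps_t + sum_i theta_i eps_{t-i} with
Var(eps_t) = sigma^2, the variance is
  gamma(0) = sigma^2 * (1 + sum_i theta_i^2).
  sum_i theta_i^2 = (-0.456)^2 = 0.207936.
  gamma(0) = 3 * (1 + 0.207936) = 3 * 1.207936 = 3.623808, which rounds to 3.6238.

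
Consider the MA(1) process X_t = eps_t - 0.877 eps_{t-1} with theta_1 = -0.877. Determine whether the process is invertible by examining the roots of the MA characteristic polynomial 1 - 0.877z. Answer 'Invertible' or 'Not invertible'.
\text{Invertible}

The MA(q) characteristic polynomial is P(z) = 1 - 0.877z.
Invertibility requires all roots to lie outside the unit circle, i.e. |z| > 1 for every root.
This is linear in z: 1 + (-0.877) z = 0  =>  z = -1/(-0.877) = 1.140251,  |z| = 1.140251.
Moduli of all roots: 1.1403.
All moduli strictly greater than 1? Yes.
Verdict: Invertible.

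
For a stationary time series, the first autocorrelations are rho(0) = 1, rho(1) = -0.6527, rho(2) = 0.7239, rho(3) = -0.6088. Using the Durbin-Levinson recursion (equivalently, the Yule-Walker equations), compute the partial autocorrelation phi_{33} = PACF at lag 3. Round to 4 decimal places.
\phi_{33} = -0.1020

The PACF at lag k is phi_{kk}, the last component of the solution
to the Yule-Walker system G_k phi = r_k where
  (G_k)_{ij} = rho(|i - j|), (r_k)_i = rho(i), i,j = 1..k.
Equivalently, Durbin-Levinson gives phi_{kk} iteratively:
  phi_{11} = rho(1)
  phi_{kk} = [rho(k) - sum_{j=1..k-1} phi_{k-1,j} rho(k-j)]
            / [1 - sum_{j=1..k-1} phi_{k-1,j} rho(j)],
  phi_{k,j} = phi_{k-1,j} - phi_{kk} phi_{k-1,k-j},  j = 1..k-1.
Step k = 1:
  phi_11 = rho(1) = -0.6527.
Step k = 2:
  phi_22 = [rho(2) - phi_11 rho(1)] / [1 - phi_11 rho(1)] = [0.7239 - (-0.6527)(-0.6527)] / [1 - (-0.6527)(-0.6527)]
         = 0.29788271 / 0.57398271 = 0.518975.
  Update: phi_21 = phi_11 - phi_22 phi_11 = -0.6527 - (0.518975)(-0.6527) = -0.313965.
Step k = 3:
  phi_33 = [rho(3) - phi_21 rho(2) - phi_22 rho(1)] / [1 - phi_21 rho(1) - phi_22 rho(2)]
    numerator   = -0.6088 - (-0.313965)(0.7239) - (0.518975)(-0.6527) = -0.04278573
    denominator = 1 - (-0.313965)(-0.6527) - (0.518975)(0.7239) = 0.41938901
  phi_33 = -0.04278573 / 0.41938901 = -0.102.
Therefore phi_{33} = -0.1020.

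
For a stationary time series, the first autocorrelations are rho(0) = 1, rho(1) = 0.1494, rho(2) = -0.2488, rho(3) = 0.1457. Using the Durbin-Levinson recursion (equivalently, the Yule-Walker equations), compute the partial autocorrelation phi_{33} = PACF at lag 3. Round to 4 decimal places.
\phi_{33} = 0.2600

The PACF at lag k is phi_{kk}, the last component of the solution
to the Yule-Walker system G_k phi = r_k where
  (G_k)_{ij} = rho(|i - j|), (r_k)_i = rho(i), i,j = 1..k.
Equivalently, Durbin-Levinson gives phi_{kk} iteratively:
  phi_{11} = rho(1)
  phi_{kk} = [rho(k) - sum_{j=1..k-1} phi_{k-1,j} rho(k-j)]
            / [1 - sum_{j=1..k-1} phi_{k-1,j} rho(j)],
  phi_{k,j} = phi_{k-1,j} - phi_{kk} phi_{k-1,k-j},  j = 1..k-1.
Step k = 1:
  phi_11 = rho(1) = 0.1494.
Step k = 2:
  phi_22 = [rho(2) - phi_11 rho(1)] / [1 - phi_11 rho(1)] = [-0.2488 - (0.1494)(0.1494)] / [1 - (0.1494)(0.1494)]
         = -0.27112036 / 0.97767964 = -0.27731.
  Update: phi_21 = phi_11 - phi_22 phi_11 = 0.1494 - (-0.27731)(0.1494) = 0.19083.
Step k = 3:
  phi_33 = [rho(3) - phi_21 rho(2) - phi_22 rho(1)] / [1 - phi_21 rho(1) - phi_22 rho(2)]
    numerator   = 0.1457 - (0.19083)(-0.2488) - (-0.27731)(0.1494) = 0.23460865
    denominator = 1 - (0.19083)(0.1494) - (-0.27731)(-0.2488) = 0.90249525
  phi_33 = 0.23460865 / 0.90249525 = 0.26.
Therefore phi_{33} = 0.2600.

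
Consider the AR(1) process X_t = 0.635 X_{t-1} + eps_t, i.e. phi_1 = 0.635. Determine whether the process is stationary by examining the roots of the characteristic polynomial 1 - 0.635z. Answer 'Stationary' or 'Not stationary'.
\text{Stationary}

The AR(p) characteristic polynomial is P(z) = 1 - 0.635z.
Stationarity requires all roots to lie outside the unit circle, i.e. |z| > 1 for every root.
This is linear in z: 1 + (-0.635) z = 0  =>  z = -1/(-0.635) = 1.574803,  |z| = 1.574803.
Moduli of all roots: 1.5748.
All moduli strictly greater than 1? Yes.
Verdict: Stationary.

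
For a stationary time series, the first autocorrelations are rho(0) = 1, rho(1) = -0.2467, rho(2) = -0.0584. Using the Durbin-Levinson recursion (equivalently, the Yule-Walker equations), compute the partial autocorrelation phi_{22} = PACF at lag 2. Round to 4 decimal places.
\phi_{22} = -0.1270

The PACF at lag k is phi_{kk}, the last component of the solution
to the Yule-Walker system G_k phi = r_k where
  (G_k)_{ij} = rho(|i - j|), (r_k)_i = rho(i), i,j = 1..k.
Equivalently, Durbin-Levinson gives phi_{kk} iteratively:
  phi_{11} = rho(1)
  phi_{kk} = [rho(k) - sum_{j=1..k-1} phi_{k-1,j} rho(k-j)]
            / [1 - sum_{j=1..k-1} phi_{k-1,j} rho(j)],
  phi_{k,j} = phi_{k-1,j} - phi_{kk} phi_{k-1,k-j},  j = 1..k-1.
Step k = 1:
  phi_11 = rho(1) = -0.2467.
Step k = 2:
  phi_22 = [rho(2) - phi_11 rho(1)] / [1 - phi_11 rho(1)] = [-0.0584 - (-0.2467)(-0.2467)] / [1 - (-0.2467)(-0.2467)]
         = -0.11926089 / 0.93913911 = -0.127.
Therefore phi_{22} = -0.1270.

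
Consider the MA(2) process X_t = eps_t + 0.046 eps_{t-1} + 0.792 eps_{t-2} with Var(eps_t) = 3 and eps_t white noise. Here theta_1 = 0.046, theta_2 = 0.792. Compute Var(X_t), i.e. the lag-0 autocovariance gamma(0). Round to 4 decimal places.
\gamma(0) = 4.8881

For an MA(q) process X_t = eps_t + sum_i theta_i eps_{t-i} with
Var(eps_t) = sigma^2, the variance is
  gamma(0) = sigma^2 * (1 + sum_i theta_i^2).
  sum_i theta_i^2 = (0.046)^2 + (0.792)^2 = 0.002116 + 0.627264 = 0.62938.
  gamma(0) = 3 * (1 + 0.62938) = 3 * 1.62938 = 4.88814, which rounds to 4.8881.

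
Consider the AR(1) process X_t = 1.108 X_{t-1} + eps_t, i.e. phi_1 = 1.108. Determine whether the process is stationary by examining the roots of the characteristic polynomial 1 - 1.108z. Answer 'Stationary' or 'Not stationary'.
\text{Not stationary}

The AR(p) characteristic polynomial is P(z) = 1 - 1.108z.
Stationarity requires all roots to lie outside the unit circle, i.e. |z| > 1 for every root.
This is linear in z: 1 + (-1.108) z = 0  =>  z = -1/(-1.108) = 0.902527,  |z| = 0.902527.
Moduli of all roots: 0.9025.
All moduli strictly greater than 1? No.
Verdict: Not stationary.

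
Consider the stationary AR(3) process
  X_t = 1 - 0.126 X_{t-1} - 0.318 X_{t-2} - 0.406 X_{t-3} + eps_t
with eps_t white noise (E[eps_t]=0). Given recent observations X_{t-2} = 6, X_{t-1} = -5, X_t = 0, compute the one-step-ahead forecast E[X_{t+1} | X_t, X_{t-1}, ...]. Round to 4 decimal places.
E[X_{t+1} \mid \mathcal F_t] = 0.1540

For an AR(p) model X_t = c + sum_i phi_i X_{t-i} + eps_t, the
one-step-ahead conditional mean is
  E[X_{t+1} | X_t, ...] = c + sum_i phi_i X_{t+1-i}.
Substitute known values:
  E[X_{t+1} | ...] = 1 + (-0.126) * (0) + (-0.318) * (-5) + (-0.406) * (6)
                   = 0.1540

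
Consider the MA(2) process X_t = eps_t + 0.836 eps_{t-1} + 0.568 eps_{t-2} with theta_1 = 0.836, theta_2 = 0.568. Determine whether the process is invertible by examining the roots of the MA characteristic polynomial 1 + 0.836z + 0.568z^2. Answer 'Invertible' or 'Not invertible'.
\text{Invertible}

The MA(q) characteristic polynomial is P(z) = 1 + 0.836z + 0.568z^2.
Invertibility requires all roots to lie outside the unit circle, i.e. |z| > 1 for every root.
Set 1 + (0.836) z + (0.568) z^2 = 0, i.e. a z^2 + b z + c = 0 with a = 0.568, b = 0.836, c = 1.
Discriminant D = b^2 - 4ac = (0.836)^2 - 4*(0.568)*1 = 0.698896 - (2.272) = -1.573104.
D < 0, so the roots are the complex-conjugate pair z = (-b +/- i sqrt(-D)) / (2a) = -0.7359 +/- 1.1041i.
For a conjugate pair |z|^2 = z * conj(z) = (product of roots) = c/a = 1/(0.568) = 1.760563, so |z| = sqrt(1.760563) = 1.3269 for both roots.
Moduli of all roots: 1.3269, 1.3269.
All moduli strictly greater than 1? Yes.
Verdict: Invertible.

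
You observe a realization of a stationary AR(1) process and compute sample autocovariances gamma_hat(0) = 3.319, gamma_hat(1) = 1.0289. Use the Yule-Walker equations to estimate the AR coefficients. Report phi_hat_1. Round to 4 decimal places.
\hat\phi_{1} = 0.3100

The Yule-Walker equations for an AR(p) process read, in matrix form,
  Gamma_p phi = r_p,   with   (Gamma_p)_{ij} = gamma(|i - j|),
                       (r_p)_i = gamma(i),   i,j = 1..p.
Substitute the sample gammas (Toeplitz matrix and right-hand side of size 1):
  Gamma_p = [[3.319]]
  r_p     = [1.0289]
With p = 1 this is the single equation gamma(0) phi_1 = gamma(1):
  phi_hat_1 = gamma(1) / gamma(0) = 1.0289 / 3.319 = 0.3100.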